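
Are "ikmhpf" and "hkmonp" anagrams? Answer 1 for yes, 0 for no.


Strings: "ikmhpf", "hkmonp"
Sorted first:  fhikmp
Sorted second: hkmnop
Differ at position 0: 'f' vs 'h' => not anagrams

0


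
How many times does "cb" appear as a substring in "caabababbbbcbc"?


Searching for "cb" in "caabababbbbcbc"
Scanning each position:
  Position 0: "ca" => no
  Position 1: "aa" => no
  Position 2: "ab" => no
  Position 3: "ba" => no
  Position 4: "ab" => no
  Position 5: "ba" => no
  Position 6: "ab" => no
  Position 7: "bb" => no
  Position 8: "bb" => no
  Position 9: "bb" => no
  Position 10: "bc" => no
  Position 11: "cb" => MATCH
  Position 12: "bc" => no
Total occurrences: 1

1


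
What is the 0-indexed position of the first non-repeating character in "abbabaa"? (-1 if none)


Input: abbabaa
Character frequencies:
  'a': 4
  'b': 3
Scanning left to right for freq == 1:
  Position 0 ('a'): freq=4, skip
  Position 1 ('b'): freq=3, skip
  Position 2 ('b'): freq=3, skip
  Position 3 ('a'): freq=4, skip
  Position 4 ('b'): freq=3, skip
  Position 5 ('a'): freq=4, skip
  Position 6 ('a'): freq=4, skip
  No unique character found => answer = -1

-1


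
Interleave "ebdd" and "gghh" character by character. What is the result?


Interleaving "ebdd" and "gghh":
  Position 0: 'e' from first, 'g' from second => "eg"
  Position 1: 'b' from first, 'g' from second => "bg"
  Position 2: 'd' from first, 'h' from second => "dh"
  Position 3: 'd' from first, 'h' from second => "dh"
Result: egbgdhdh

egbgdhdh


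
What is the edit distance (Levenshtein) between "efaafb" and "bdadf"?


Computing edit distance: "efaafb" -> "bdadf"
DP table:
           b    d    a    d    f
      0    1    2    3    4    5
  e   1    1    2    3    4    5
  f   2    2    2    3    4    4
  a   3    3    3    2    3    4
  a   4    4    4    3    3    4
  f   5    5    5    4    4    3
  b   6    5    6    5    5    4
Edit distance = dp[6][5] = 4

4


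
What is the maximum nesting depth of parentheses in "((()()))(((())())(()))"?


Input: "((()()))(((())())(()))"
Tracking depth:
  Position 0 '(': depth becomes 1
  Position 1 '(': depth becomes 2
  Position 2 '(': depth becomes 3
  Position 3 ')': depth becomes 2
  Position 4 '(': depth becomes 3
  Position 5 ')': depth becomes 2
  Position 6 ')': depth becomes 1
  Position 7 ')': depth becomes 0
  Position 8 '(': depth becomes 1
  Position 9 '(': depth becomes 2
  Position 10 '(': depth becomes 3
  Position 11 '(': depth becomes 4
  Position 12 ')': depth becomes 3
  Position 13 ')': depth becomes 2
  Position 14 '(': depth becomes 3
  Position 15 ')': depth becomes 2
  Position 16 ')': depth becomes 1
  Position 17 '(': depth becomes 2
  Position 18 '(': depth becomes 3
  Position 19 ')': depth becomes 2
  Position 20 ')': depth becomes 1
  Position 21 ')': depth becomes 0
Maximum depth reached: 4

4


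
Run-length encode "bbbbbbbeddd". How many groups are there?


Input: bbbbbbbeddd
Scanning for consecutive runs:
  Group 1: 'b' x 7 (positions 0-6)
  Group 2: 'e' x 1 (positions 7-7)
  Group 3: 'd' x 3 (positions 8-10)
Total groups: 3

3


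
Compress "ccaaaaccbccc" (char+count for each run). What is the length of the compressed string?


Input: ccaaaaccbccc
Runs:
  'c' x 2 => "c2"
  'a' x 4 => "a4"
  'c' x 2 => "c2"
  'b' x 1 => "b1"
  'c' x 3 => "c3"
Compressed: "c2a4c2b1c3"
Compressed length: 10

10


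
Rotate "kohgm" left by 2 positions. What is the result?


Input: "kohgm", rotate left by 2
First 2 characters: "ko"
Remaining characters: "hgm"
Concatenate remaining + first: "hgm" + "ko" = "hgmko"

hgmko


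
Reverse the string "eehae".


Input: eehae
Reading characters right to left:
  Position 4: 'e'
  Position 3: 'a'
  Position 2: 'h'
  Position 1: 'e'
  Position 0: 'e'
Reversed: eahee

eahee


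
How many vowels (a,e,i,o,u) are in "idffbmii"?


Input: idffbmii
Checking each character:
  'i' at position 0: vowel (running total: 1)
  'd' at position 1: consonant
  'f' at position 2: consonant
  'f' at position 3: consonant
  'b' at position 4: consonant
  'm' at position 5: consonant
  'i' at position 6: vowel (running total: 2)
  'i' at position 7: vowel (running total: 3)
Total vowels: 3

3


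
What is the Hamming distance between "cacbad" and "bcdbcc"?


Comparing "cacbad" and "bcdbcc" position by position:
  Position 0: 'c' vs 'b' => differ
  Position 1: 'a' vs 'c' => differ
  Position 2: 'c' vs 'd' => differ
  Position 3: 'b' vs 'b' => same
  Position 4: 'a' vs 'c' => differ
  Position 5: 'd' vs 'c' => differ
Total differences (Hamming distance): 5

5


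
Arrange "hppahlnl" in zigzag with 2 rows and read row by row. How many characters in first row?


Zigzag "hppahlnl" into 2 rows:
Placing characters:
  'h' => row 0
  'p' => row 1
  'p' => row 0
  'a' => row 1
  'h' => row 0
  'l' => row 1
  'n' => row 0
  'l' => row 1
Rows:
  Row 0: "hphn"
  Row 1: "pall"
First row length: 4

4


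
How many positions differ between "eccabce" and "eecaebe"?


Comparing "eccabce" and "eecaebe" position by position:
  Position 0: 'e' vs 'e' => same
  Position 1: 'c' vs 'e' => DIFFER
  Position 2: 'c' vs 'c' => same
  Position 3: 'a' vs 'a' => same
  Position 4: 'b' vs 'e' => DIFFER
  Position 5: 'c' vs 'b' => DIFFER
  Position 6: 'e' vs 'e' => same
Positions that differ: 3

3


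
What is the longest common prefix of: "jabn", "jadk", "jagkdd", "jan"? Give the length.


Words: jabn, jadk, jagkdd, jan
  Position 0: all 'j' => match
  Position 1: all 'a' => match
  Position 2: ('b', 'd', 'g', 'n') => mismatch, stop
LCP = "ja" (length 2)

2


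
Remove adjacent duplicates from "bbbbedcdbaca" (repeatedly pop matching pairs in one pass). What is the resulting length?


Input: bbbbedcdbaca
Stack-based adjacent duplicate removal:
  Read 'b': push. Stack: b
  Read 'b': matches stack top 'b' => pop. Stack: (empty)
  Read 'b': push. Stack: b
  Read 'b': matches stack top 'b' => pop. Stack: (empty)
  Read 'e': push. Stack: e
  Read 'd': push. Stack: ed
  Read 'c': push. Stack: edc
  Read 'd': push. Stack: edcd
  Read 'b': push. Stack: edcdb
  Read 'a': push. Stack: edcdba
  Read 'c': push. Stack: edcdbac
  Read 'a': push. Stack: edcdbaca
Final stack: "edcdbaca" (length 8)

8


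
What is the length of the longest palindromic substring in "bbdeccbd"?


Input: "bbdeccbd"
Checking substrings for palindromes:
  [0:2] "bb" (len 2) => palindrome
  [4:6] "cc" (len 2) => palindrome
Longest palindromic substring: "bb" with length 2

2


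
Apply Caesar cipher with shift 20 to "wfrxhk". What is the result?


Caesar cipher: shift "wfrxhk" by 20
  'w' (pos 22) + 20 = pos 16 = 'q'
  'f' (pos 5) + 20 = pos 25 = 'z'
  'r' (pos 17) + 20 = pos 11 = 'l'
  'x' (pos 23) + 20 = pos 17 = 'r'
  'h' (pos 7) + 20 = pos 1 = 'b'
  'k' (pos 10) + 20 = pos 4 = 'e'
Result: qzlrbe

qzlrbe


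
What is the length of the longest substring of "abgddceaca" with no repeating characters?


Input: "abgddceaca"
Sliding window (track last position of each char):
  Position 0 ('a'): window [0,0] length 1 -- new best
  Position 1 ('b'): window [0,1] length 2 -- new best
  Position 2 ('g'): window [0,2] length 3 -- new best
  Position 3 ('d'): window [0,3] length 4 -- new best
  Position 4 ('d'): repeat (last at 3), move window start to 4
  Position 4 ('d'): window [4,4] length 1
  Position 5 ('c'): window [4,5] length 2
  Position 6 ('e'): window [4,6] length 3
  Position 7 ('a'): window [4,7] length 4
  Position 8 ('c'): repeat (last at 5), move window start to 6
  Position 8 ('c'): window [6,8] length 3
  Position 9 ('a'): repeat (last at 7), move window start to 8
  Position 9 ('a'): window [8,9] length 2
Longest substring with no repeats: "abgd" with length 4

4


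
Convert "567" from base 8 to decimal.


Input: "567" in base 8
Positional expansion:
  Digit '5' (value 5) x 8^2 = 320
  Digit '6' (value 6) x 8^1 = 48
  Digit '7' (value 7) x 8^0 = 7
Sum = 375

375


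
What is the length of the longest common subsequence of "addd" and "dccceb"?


LCS of "addd" and "dccceb"
DP table:
           d    c    c    c    e    b
      0    0    0    0    0    0    0
  a   0    0    0    0    0    0    0
  d   0    1    1    1    1    1    1
  d   0    1    1    1    1    1    1
  d   0    1    1    1    1    1    1
LCS length = dp[4][6] = 1

1


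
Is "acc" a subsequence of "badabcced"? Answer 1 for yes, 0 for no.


Check if "acc" is a subsequence of "badabcced"
Greedy scan:
  Position 0 ('b'): no match needed
  Position 1 ('a'): matches sub[0] = 'a'
  Position 2 ('d'): no match needed
  Position 3 ('a'): no match needed
  Position 4 ('b'): no match needed
  Position 5 ('c'): matches sub[1] = 'c'
  Position 6 ('c'): matches sub[2] = 'c'
  Position 7 ('e'): no match needed
  Position 8 ('d'): no match needed
All 3 characters matched => is a subsequence

1


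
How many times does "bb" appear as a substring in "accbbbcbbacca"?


Searching for "bb" in "accbbbcbbacca"
Scanning each position:
  Position 0: "ac" => no
  Position 1: "cc" => no
  Position 2: "cb" => no
  Position 3: "bb" => MATCH
  Position 4: "bb" => MATCH
  Position 5: "bc" => no
  Position 6: "cb" => no
  Position 7: "bb" => MATCH
  Position 8: "ba" => no
  Position 9: "ac" => no
  Position 10: "cc" => no
  Position 11: "ca" => no
Total occurrences: 3

3


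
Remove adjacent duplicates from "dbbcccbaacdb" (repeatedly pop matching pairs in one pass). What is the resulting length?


Input: dbbcccbaacdb
Stack-based adjacent duplicate removal:
  Read 'd': push. Stack: d
  Read 'b': push. Stack: db
  Read 'b': matches stack top 'b' => pop. Stack: d
  Read 'c': push. Stack: dc
  Read 'c': matches stack top 'c' => pop. Stack: d
  Read 'c': push. Stack: dc
  Read 'b': push. Stack: dcb
  Read 'a': push. Stack: dcba
  Read 'a': matches stack top 'a' => pop. Stack: dcb
  Read 'c': push. Stack: dcbc
  Read 'd': push. Stack: dcbcd
  Read 'b': push. Stack: dcbcdb
Final stack: "dcbcdb" (length 6)

6


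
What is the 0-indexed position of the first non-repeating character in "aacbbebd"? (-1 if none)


Input: aacbbebd
Character frequencies:
  'a': 2
  'b': 3
  'c': 1
  'd': 1
  'e': 1
Scanning left to right for freq == 1:
  Position 0 ('a'): freq=2, skip
  Position 1 ('a'): freq=2, skip
  Position 2 ('c'): unique! => answer = 2

2


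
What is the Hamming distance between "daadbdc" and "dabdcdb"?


Comparing "daadbdc" and "dabdcdb" position by position:
  Position 0: 'd' vs 'd' => same
  Position 1: 'a' vs 'a' => same
  Position 2: 'a' vs 'b' => differ
  Position 3: 'd' vs 'd' => same
  Position 4: 'b' vs 'c' => differ
  Position 5: 'd' vs 'd' => same
  Position 6: 'c' vs 'b' => differ
Total differences (Hamming distance): 3

3


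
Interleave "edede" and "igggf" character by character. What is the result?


Interleaving "edede" and "igggf":
  Position 0: 'e' from first, 'i' from second => "ei"
  Position 1: 'd' from first, 'g' from second => "dg"
  Position 2: 'e' from first, 'g' from second => "eg"
  Position 3: 'd' from first, 'g' from second => "dg"
  Position 4: 'e' from first, 'f' from second => "ef"
Result: eidgegdgef

eidgegdgef


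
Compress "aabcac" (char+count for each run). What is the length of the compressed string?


Input: aabcac
Runs:
  'a' x 2 => "a2"
  'b' x 1 => "b1"
  'c' x 1 => "c1"
  'a' x 1 => "a1"
  'c' x 1 => "c1"
Compressed: "a2b1c1a1c1"
Compressed length: 10

10


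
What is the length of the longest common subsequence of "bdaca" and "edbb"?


LCS of "bdaca" and "edbb"
DP table:
           e    d    b    b
      0    0    0    0    0
  b   0    0    0    1    1
  d   0    0    1    1    1
  a   0    0    1    1    1
  c   0    0    1    1    1
  a   0    0    1    1    1
LCS length = dp[5][4] = 1

1


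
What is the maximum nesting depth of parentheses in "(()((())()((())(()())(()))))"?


Input: "(()((())()((())(()())(()))))"
Tracking depth:
  Position 0 '(': depth becomes 1
  Position 1 '(': depth becomes 2
  Position 2 ')': depth becomes 1
  Position 3 '(': depth becomes 2
  Position 4 '(': depth becomes 3
  Position 5 '(': depth becomes 4
  Position 6 ')': depth becomes 3
  Position 7 ')': depth becomes 2
  Position 8 '(': depth becomes 3
  Position 9 ')': depth becomes 2
  Position 10 '(': depth becomes 3
  Position 11 '(': depth becomes 4
  Position 12 '(': depth becomes 5
  Position 13 ')': depth becomes 4
  Position 14 ')': depth becomes 3
  Position 15 '(': depth becomes 4
  Position 16 '(': depth becomes 5
  Position 17 ')': depth becomes 4
  Position 18 '(': depth becomes 5
  Position 19 ')': depth becomes 4
  Position 20 ')': depth becomes 3
  Position 21 '(': depth becomes 4
  Position 22 '(': depth becomes 5
  Position 23 ')': depth becomes 4
  Position 24 ')': depth becomes 3
  Position 25 ')': depth becomes 2
  Position 26 ')': depth becomes 1
  Position 27 ')': depth becomes 0
Maximum depth reached: 5

5


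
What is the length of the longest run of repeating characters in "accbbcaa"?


Input: "accbbcaa"
Scanning for longest run:
  Position 1 ('c'): new char, reset run to 1
  Position 2 ('c'): continues run of 'c', length=2
  Position 3 ('b'): new char, reset run to 1
  Position 4 ('b'): continues run of 'b', length=2
  Position 5 ('c'): new char, reset run to 1
  Position 6 ('a'): new char, reset run to 1
  Position 7 ('a'): continues run of 'a', length=2
Longest run: 'c' with length 2

2


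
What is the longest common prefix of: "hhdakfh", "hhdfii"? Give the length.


Words: hhdakfh, hhdfii
  Position 0: all 'h' => match
  Position 1: all 'h' => match
  Position 2: all 'd' => match
  Position 3: ('a', 'f') => mismatch, stop
LCP = "hhd" (length 3)

3


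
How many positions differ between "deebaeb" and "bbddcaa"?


Comparing "deebaeb" and "bbddcaa" position by position:
  Position 0: 'd' vs 'b' => DIFFER
  Position 1: 'e' vs 'b' => DIFFER
  Position 2: 'e' vs 'd' => DIFFER
  Position 3: 'b' vs 'd' => DIFFER
  Position 4: 'a' vs 'c' => DIFFER
  Position 5: 'e' vs 'a' => DIFFER
  Position 6: 'b' vs 'a' => DIFFER
Positions that differ: 7

7


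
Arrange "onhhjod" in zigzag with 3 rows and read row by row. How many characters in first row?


Zigzag "onhhjod" into 3 rows:
Placing characters:
  'o' => row 0
  'n' => row 1
  'h' => row 2
  'h' => row 1
  'j' => row 0
  'o' => row 1
  'd' => row 2
Rows:
  Row 0: "oj"
  Row 1: "nho"
  Row 2: "hd"
First row length: 2

2


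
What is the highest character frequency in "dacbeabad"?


Input: dacbeabad
Character counts:
  'a': 3
  'b': 2
  'c': 1
  'd': 2
  'e': 1
Maximum frequency: 3

3


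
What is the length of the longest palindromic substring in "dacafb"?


Input: "dacafb"
Checking substrings for palindromes:
  [1:4] "aca" (len 3) => palindrome
Longest palindromic substring: "aca" with length 3

3


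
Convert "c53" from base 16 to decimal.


Input: "c53" in base 16
Positional expansion:
  Digit 'c' (value 12) x 16^2 = 3072
  Digit '5' (value 5) x 16^1 = 80
  Digit '3' (value 3) x 16^0 = 3
Sum = 3155

3155


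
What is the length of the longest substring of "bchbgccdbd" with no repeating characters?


Input: "bchbgccdbd"
Sliding window (track last position of each char):
  Position 0 ('b'): window [0,0] length 1 -- new best
  Position 1 ('c'): window [0,1] length 2 -- new best
  Position 2 ('h'): window [0,2] length 3 -- new best
  Position 3 ('b'): repeat (last at 0), move window start to 1
  Position 3 ('b'): window [1,3] length 3
  Position 4 ('g'): window [1,4] length 4 -- new best
  Position 5 ('c'): repeat (last at 1), move window start to 2
  Position 5 ('c'): window [2,5] length 4
  Position 6 ('c'): repeat (last at 5), move window start to 6
  Position 6 ('c'): window [6,6] length 1
  Position 7 ('d'): window [6,7] length 2
  Position 8 ('b'): window [6,8] length 3
  Position 9 ('d'): repeat (last at 7), move window start to 8
  Position 9 ('d'): window [8,9] length 2
Longest substring with no repeats: "chbg" with length 4

4


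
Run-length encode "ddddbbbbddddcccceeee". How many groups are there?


Input: ddddbbbbddddcccceeee
Scanning for consecutive runs:
  Group 1: 'd' x 4 (positions 0-3)
  Group 2: 'b' x 4 (positions 4-7)
  Group 3: 'd' x 4 (positions 8-11)
  Group 4: 'c' x 4 (positions 12-15)
  Group 5: 'e' x 4 (positions 16-19)
Total groups: 5

5


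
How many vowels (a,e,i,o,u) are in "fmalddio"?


Input: fmalddio
Checking each character:
  'f' at position 0: consonant
  'm' at position 1: consonant
  'a' at position 2: vowel (running total: 1)
  'l' at position 3: consonant
  'd' at position 4: consonant
  'd' at position 5: consonant
  'i' at position 6: vowel (running total: 2)
  'o' at position 7: vowel (running total: 3)
Total vowels: 3

3


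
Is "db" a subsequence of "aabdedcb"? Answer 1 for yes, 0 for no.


Check if "db" is a subsequence of "aabdedcb"
Greedy scan:
  Position 0 ('a'): no match needed
  Position 1 ('a'): no match needed
  Position 2 ('b'): no match needed
  Position 3 ('d'): matches sub[0] = 'd'
  Position 4 ('e'): no match needed
  Position 5 ('d'): no match needed
  Position 6 ('c'): no match needed
  Position 7 ('b'): matches sub[1] = 'b'
All 2 characters matched => is a subsequence

1


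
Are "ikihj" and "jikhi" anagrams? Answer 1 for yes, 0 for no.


Strings: "ikihj", "jikhi"
Sorted first:  hiijk
Sorted second: hiijk
Sorted forms match => anagrams

1


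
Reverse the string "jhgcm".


Input: jhgcm
Reading characters right to left:
  Position 4: 'm'
  Position 3: 'c'
  Position 2: 'g'
  Position 1: 'h'
  Position 0: 'j'
Reversed: mcghj

mcghj


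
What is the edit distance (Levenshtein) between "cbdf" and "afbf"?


Computing edit distance: "cbdf" -> "afbf"
DP table:
           a    f    b    f
      0    1    2    3    4
  c   1    1    2    3    4
  b   2    2    2    2    3
  d   3    3    3    3    3
  f   4    4    3    4    3
Edit distance = dp[4][4] = 3

3


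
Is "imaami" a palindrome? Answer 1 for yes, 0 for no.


Input: imaami
Reversed: imaami
  Compare pos 0 ('i') with pos 5 ('i'): match
  Compare pos 1 ('m') with pos 4 ('m'): match
  Compare pos 2 ('a') with pos 3 ('a'): match
Result: palindrome

1


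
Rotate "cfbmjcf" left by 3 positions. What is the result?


Input: "cfbmjcf", rotate left by 3
First 3 characters: "cfb"
Remaining characters: "mjcf"
Concatenate remaining + first: "mjcf" + "cfb" = "mjcfcfb"

mjcfcfb


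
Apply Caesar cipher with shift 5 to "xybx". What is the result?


Caesar cipher: shift "xybx" by 5
  'x' (pos 23) + 5 = pos 2 = 'c'
  'y' (pos 24) + 5 = pos 3 = 'd'
  'b' (pos 1) + 5 = pos 6 = 'g'
  'x' (pos 23) + 5 = pos 2 = 'c'
Result: cdgc

cdgc


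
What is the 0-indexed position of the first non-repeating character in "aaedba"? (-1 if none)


Input: aaedba
Character frequencies:
  'a': 3
  'b': 1
  'd': 1
  'e': 1
Scanning left to right for freq == 1:
  Position 0 ('a'): freq=3, skip
  Position 1 ('a'): freq=3, skip
  Position 2 ('e'): unique! => answer = 2

2


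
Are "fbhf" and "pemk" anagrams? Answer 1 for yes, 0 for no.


Strings: "fbhf", "pemk"
Sorted first:  bffh
Sorted second: ekmp
Differ at position 0: 'b' vs 'e' => not anagrams

0


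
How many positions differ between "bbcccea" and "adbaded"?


Comparing "bbcccea" and "adbaded" position by position:
  Position 0: 'b' vs 'a' => DIFFER
  Position 1: 'b' vs 'd' => DIFFER
  Position 2: 'c' vs 'b' => DIFFER
  Position 3: 'c' vs 'a' => DIFFER
  Position 4: 'c' vs 'd' => DIFFER
  Position 5: 'e' vs 'e' => same
  Position 6: 'a' vs 'd' => DIFFER
Positions that differ: 6

6


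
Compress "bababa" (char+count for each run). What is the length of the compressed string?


Input: bababa
Runs:
  'b' x 1 => "b1"
  'a' x 1 => "a1"
  'b' x 1 => "b1"
  'a' x 1 => "a1"
  'b' x 1 => "b1"
  'a' x 1 => "a1"
Compressed: "b1a1b1a1b1a1"
Compressed length: 12

12


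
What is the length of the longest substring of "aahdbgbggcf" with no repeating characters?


Input: "aahdbgbggcf"
Sliding window (track last position of each char):
  Position 0 ('a'): window [0,0] length 1 -- new best
  Position 1 ('a'): repeat (last at 0), move window start to 1
  Position 1 ('a'): window [1,1] length 1
  Position 2 ('h'): window [1,2] length 2 -- new best
  Position 3 ('d'): window [1,3] length 3 -- new best
  Position 4 ('b'): window [1,4] length 4 -- new best
  Position 5 ('g'): window [1,5] length 5 -- new best
  Position 6 ('b'): repeat (last at 4), move window start to 5
  Position 6 ('b'): window [5,6] length 2
  Position 7 ('g'): repeat (last at 5), move window start to 6
  Position 7 ('g'): window [6,7] length 2
  Position 8 ('g'): repeat (last at 7), move window start to 8
  Position 8 ('g'): window [8,8] length 1
  Position 9 ('c'): window [8,9] length 2
  Position 10 ('f'): window [8,10] length 3
Longest substring with no repeats: "ahdbg" with length 5

5


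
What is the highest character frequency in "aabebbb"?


Input: aabebbb
Character counts:
  'a': 2
  'b': 4
  'e': 1
Maximum frequency: 4

4


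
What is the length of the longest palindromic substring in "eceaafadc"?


Input: "eceaafadc"
Checking substrings for palindromes:
  [0:3] "ece" (len 3) => palindrome
  [4:7] "afa" (len 3) => palindrome
  [3:5] "aa" (len 2) => palindrome
Longest palindromic substring: "ece" with length 3

3


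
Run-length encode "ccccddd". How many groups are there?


Input: ccccddd
Scanning for consecutive runs:
  Group 1: 'c' x 4 (positions 0-3)
  Group 2: 'd' x 3 (positions 4-6)
Total groups: 2

2


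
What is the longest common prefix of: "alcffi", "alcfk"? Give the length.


Words: alcffi, alcfk
  Position 0: all 'a' => match
  Position 1: all 'l' => match
  Position 2: all 'c' => match
  Position 3: all 'f' => match
  Position 4: ('f', 'k') => mismatch, stop
LCP = "alcf" (length 4)

4


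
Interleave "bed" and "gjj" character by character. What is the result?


Interleaving "bed" and "gjj":
  Position 0: 'b' from first, 'g' from second => "bg"
  Position 1: 'e' from first, 'j' from second => "ej"
  Position 2: 'd' from first, 'j' from second => "dj"
Result: bgejdj

bgejdj


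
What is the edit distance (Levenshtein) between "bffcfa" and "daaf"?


Computing edit distance: "bffcfa" -> "daaf"
DP table:
           d    a    a    f
      0    1    2    3    4
  b   1    1    2    3    4
  f   2    2    2    3    3
  f   3    3    3    3    3
  c   4    4    4    4    4
  f   5    5    5    5    4
  a   6    6    5    5    5
Edit distance = dp[6][4] = 5

5


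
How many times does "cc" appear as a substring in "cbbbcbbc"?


Searching for "cc" in "cbbbcbbc"
Scanning each position:
  Position 0: "cb" => no
  Position 1: "bb" => no
  Position 2: "bb" => no
  Position 3: "bc" => no
  Position 4: "cb" => no
  Position 5: "bb" => no
  Position 6: "bc" => no
Total occurrences: 0

0


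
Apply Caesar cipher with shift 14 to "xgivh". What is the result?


Caesar cipher: shift "xgivh" by 14
  'x' (pos 23) + 14 = pos 11 = 'l'
  'g' (pos 6) + 14 = pos 20 = 'u'
  'i' (pos 8) + 14 = pos 22 = 'w'
  'v' (pos 21) + 14 = pos 9 = 'j'
  'h' (pos 7) + 14 = pos 21 = 'v'
Result: luwjv

luwjv


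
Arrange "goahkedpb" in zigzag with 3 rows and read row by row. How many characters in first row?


Zigzag "goahkedpb" into 3 rows:
Placing characters:
  'g' => row 0
  'o' => row 1
  'a' => row 2
  'h' => row 1
  'k' => row 0
  'e' => row 1
  'd' => row 2
  'p' => row 1
  'b' => row 0
Rows:
  Row 0: "gkb"
  Row 1: "ohep"
  Row 2: "ad"
First row length: 3

3


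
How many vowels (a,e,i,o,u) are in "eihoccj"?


Input: eihoccj
Checking each character:
  'e' at position 0: vowel (running total: 1)
  'i' at position 1: vowel (running total: 2)
  'h' at position 2: consonant
  'o' at position 3: vowel (running total: 3)
  'c' at position 4: consonant
  'c' at position 5: consonant
  'j' at position 6: consonant
Total vowels: 3

3


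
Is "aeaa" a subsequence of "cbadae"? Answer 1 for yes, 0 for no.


Check if "aeaa" is a subsequence of "cbadae"
Greedy scan:
  Position 0 ('c'): no match needed
  Position 1 ('b'): no match needed
  Position 2 ('a'): matches sub[0] = 'a'
  Position 3 ('d'): no match needed
  Position 4 ('a'): no match needed
  Position 5 ('e'): matches sub[1] = 'e'
Only matched 2/4 characters => not a subsequence

0


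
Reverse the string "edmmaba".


Input: edmmaba
Reading characters right to left:
  Position 6: 'a'
  Position 5: 'b'
  Position 4: 'a'
  Position 3: 'm'
  Position 2: 'm'
  Position 1: 'd'
  Position 0: 'e'
Reversed: abammde

abammde


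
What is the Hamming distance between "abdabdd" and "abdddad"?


Comparing "abdabdd" and "abdddad" position by position:
  Position 0: 'a' vs 'a' => same
  Position 1: 'b' vs 'b' => same
  Position 2: 'd' vs 'd' => same
  Position 3: 'a' vs 'd' => differ
  Position 4: 'b' vs 'd' => differ
  Position 5: 'd' vs 'a' => differ
  Position 6: 'd' vs 'd' => same
Total differences (Hamming distance): 3

3


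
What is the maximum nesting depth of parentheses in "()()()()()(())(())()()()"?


Input: "()()()()()(())(())()()()"
Tracking depth:
  Position 0 '(': depth becomes 1
  Position 1 ')': depth becomes 0
  Position 2 '(': depth becomes 1
  Position 3 ')': depth becomes 0
  Position 4 '(': depth becomes 1
  Position 5 ')': depth becomes 0
  Position 6 '(': depth becomes 1
  Position 7 ')': depth becomes 0
  Position 8 '(': depth becomes 1
  Position 9 ')': depth becomes 0
  Position 10 '(': depth becomes 1
  Position 11 '(': depth becomes 2
  Position 12 ')': depth becomes 1
  Position 13 ')': depth becomes 0
  Position 14 '(': depth becomes 1
  Position 15 '(': depth becomes 2
  Position 16 ')': depth becomes 1
  Position 17 ')': depth becomes 0
  Position 18 '(': depth becomes 1
  Position 19 ')': depth becomes 0
  Position 20 '(': depth becomes 1
  Position 21 ')': depth becomes 0
  Position 22 '(': depth becomes 1
  Position 23 ')': depth becomes 0
Maximum depth reached: 2

2


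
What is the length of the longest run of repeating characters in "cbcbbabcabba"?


Input: "cbcbbabcabba"
Scanning for longest run:
  Position 1 ('b'): new char, reset run to 1
  Position 2 ('c'): new char, reset run to 1
  Position 3 ('b'): new char, reset run to 1
  Position 4 ('b'): continues run of 'b', length=2
  Position 5 ('a'): new char, reset run to 1
  Position 6 ('b'): new char, reset run to 1
  Position 7 ('c'): new char, reset run to 1
  Position 8 ('a'): new char, reset run to 1
  Position 9 ('b'): new char, reset run to 1
  Position 10 ('b'): continues run of 'b', length=2
  Position 11 ('a'): new char, reset run to 1
Longest run: 'b' with length 2

2


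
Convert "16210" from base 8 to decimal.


Input: "16210" in base 8
Positional expansion:
  Digit '1' (value 1) x 8^4 = 4096
  Digit '6' (value 6) x 8^3 = 3072
  Digit '2' (value 2) x 8^2 = 128
  Digit '1' (value 1) x 8^1 = 8
  Digit '0' (value 0) x 8^0 = 0
Sum = 7304

7304


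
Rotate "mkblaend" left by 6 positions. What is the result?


Input: "mkblaend", rotate left by 6
First 6 characters: "mkblae"
Remaining characters: "nd"
Concatenate remaining + first: "nd" + "mkblae" = "ndmkblae"

ndmkblae


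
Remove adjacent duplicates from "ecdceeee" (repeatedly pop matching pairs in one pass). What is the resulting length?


Input: ecdceeee
Stack-based adjacent duplicate removal:
  Read 'e': push. Stack: e
  Read 'c': push. Stack: ec
  Read 'd': push. Stack: ecd
  Read 'c': push. Stack: ecdc
  Read 'e': push. Stack: ecdce
  Read 'e': matches stack top 'e' => pop. Stack: ecdc
  Read 'e': push. Stack: ecdce
  Read 'e': matches stack top 'e' => pop. Stack: ecdc
Final stack: "ecdc" (length 4)

4


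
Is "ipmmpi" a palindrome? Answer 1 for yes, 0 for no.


Input: ipmmpi
Reversed: ipmmpi
  Compare pos 0 ('i') with pos 5 ('i'): match
  Compare pos 1 ('p') with pos 4 ('p'): match
  Compare pos 2 ('m') with pos 3 ('m'): match
Result: palindrome

1


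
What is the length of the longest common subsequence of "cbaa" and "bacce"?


LCS of "cbaa" and "bacce"
DP table:
           b    a    c    c    e
      0    0    0    0    0    0
  c   0    0    0    1    1    1
  b   0    1    1    1    1    1
  a   0    1    2    2    2    2
  a   0    1    2    2    2    2
LCS length = dp[4][5] = 2

2


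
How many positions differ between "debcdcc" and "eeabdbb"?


Comparing "debcdcc" and "eeabdbb" position by position:
  Position 0: 'd' vs 'e' => DIFFER
  Position 1: 'e' vs 'e' => same
  Position 2: 'b' vs 'a' => DIFFER
  Position 3: 'c' vs 'b' => DIFFER
  Position 4: 'd' vs 'd' => same
  Position 5: 'c' vs 'b' => DIFFER
  Position 6: 'c' vs 'b' => DIFFER
Positions that differ: 5

5


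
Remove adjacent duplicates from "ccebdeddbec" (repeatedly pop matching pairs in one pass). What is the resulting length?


Input: ccebdeddbec
Stack-based adjacent duplicate removal:
  Read 'c': push. Stack: c
  Read 'c': matches stack top 'c' => pop. Stack: (empty)
  Read 'e': push. Stack: e
  Read 'b': push. Stack: eb
  Read 'd': push. Stack: ebd
  Read 'e': push. Stack: ebde
  Read 'd': push. Stack: ebded
  Read 'd': matches stack top 'd' => pop. Stack: ebde
  Read 'b': push. Stack: ebdeb
  Read 'e': push. Stack: ebdebe
  Read 'c': push. Stack: ebdebec
Final stack: "ebdebec" (length 7)

7


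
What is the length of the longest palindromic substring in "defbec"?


Input: "defbec"
Checking substrings for palindromes:
  No multi-char palindromic substrings found
Longest palindromic substring: "d" with length 1

1


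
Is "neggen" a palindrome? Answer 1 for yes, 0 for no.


Input: neggen
Reversed: neggen
  Compare pos 0 ('n') with pos 5 ('n'): match
  Compare pos 1 ('e') with pos 4 ('e'): match
  Compare pos 2 ('g') with pos 3 ('g'): match
Result: palindrome

1


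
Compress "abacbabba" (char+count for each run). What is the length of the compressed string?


Input: abacbabba
Runs:
  'a' x 1 => "a1"
  'b' x 1 => "b1"
  'a' x 1 => "a1"
  'c' x 1 => "c1"
  'b' x 1 => "b1"
  'a' x 1 => "a1"
  'b' x 2 => "b2"
  'a' x 1 => "a1"
Compressed: "a1b1a1c1b1a1b2a1"
Compressed length: 16

16


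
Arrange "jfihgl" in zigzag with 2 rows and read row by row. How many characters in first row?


Zigzag "jfihgl" into 2 rows:
Placing characters:
  'j' => row 0
  'f' => row 1
  'i' => row 0
  'h' => row 1
  'g' => row 0
  'l' => row 1
Rows:
  Row 0: "jig"
  Row 1: "fhl"
First row length: 3

3


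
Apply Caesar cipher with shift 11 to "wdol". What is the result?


Caesar cipher: shift "wdol" by 11
  'w' (pos 22) + 11 = pos 7 = 'h'
  'd' (pos 3) + 11 = pos 14 = 'o'
  'o' (pos 14) + 11 = pos 25 = 'z'
  'l' (pos 11) + 11 = pos 22 = 'w'
Result: hozw

hozw


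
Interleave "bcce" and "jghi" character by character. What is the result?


Interleaving "bcce" and "jghi":
  Position 0: 'b' from first, 'j' from second => "bj"
  Position 1: 'c' from first, 'g' from second => "cg"
  Position 2: 'c' from first, 'h' from second => "ch"
  Position 3: 'e' from first, 'i' from second => "ei"
Result: bjcgchei

bjcgchei


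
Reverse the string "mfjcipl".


Input: mfjcipl
Reading characters right to left:
  Position 6: 'l'
  Position 5: 'p'
  Position 4: 'i'
  Position 3: 'c'
  Position 2: 'j'
  Position 1: 'f'
  Position 0: 'm'
Reversed: lpicjfm

lpicjfm


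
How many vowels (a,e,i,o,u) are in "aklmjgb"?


Input: aklmjgb
Checking each character:
  'a' at position 0: vowel (running total: 1)
  'k' at position 1: consonant
  'l' at position 2: consonant
  'm' at position 3: consonant
  'j' at position 4: consonant
  'g' at position 5: consonant
  'b' at position 6: consonant
Total vowels: 1

1


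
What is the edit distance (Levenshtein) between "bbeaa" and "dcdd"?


Computing edit distance: "bbeaa" -> "dcdd"
DP table:
           d    c    d    d
      0    1    2    3    4
  b   1    1    2    3    4
  b   2    2    2    3    4
  e   3    3    3    3    4
  a   4    4    4    4    4
  a   5    5    5    5    5
Edit distance = dp[5][4] = 5

5


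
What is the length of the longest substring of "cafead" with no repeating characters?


Input: "cafead"
Sliding window (track last position of each char):
  Position 0 ('c'): window [0,0] length 1 -- new best
  Position 1 ('a'): window [0,1] length 2 -- new best
  Position 2 ('f'): window [0,2] length 3 -- new best
  Position 3 ('e'): window [0,3] length 4 -- new best
  Position 4 ('a'): repeat (last at 1), move window start to 2
  Position 4 ('a'): window [2,4] length 3
  Position 5 ('d'): window [2,5] length 4
Longest substring with no repeats: "cafe" with length 4

4


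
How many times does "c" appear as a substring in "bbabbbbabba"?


Searching for "c" in "bbabbbbabba"
Scanning each position:
  Position 0: "b" => no
  Position 1: "b" => no
  Position 2: "a" => no
  Position 3: "b" => no
  Position 4: "b" => no
  Position 5: "b" => no
  Position 6: "b" => no
  Position 7: "a" => no
  Position 8: "b" => no
  Position 9: "b" => no
  Position 10: "a" => no
Total occurrences: 0

0


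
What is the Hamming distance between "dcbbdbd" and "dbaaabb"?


Comparing "dcbbdbd" and "dbaaabb" position by position:
  Position 0: 'd' vs 'd' => same
  Position 1: 'c' vs 'b' => differ
  Position 2: 'b' vs 'a' => differ
  Position 3: 'b' vs 'a' => differ
  Position 4: 'd' vs 'a' => differ
  Position 5: 'b' vs 'b' => same
  Position 6: 'd' vs 'b' => differ
Total differences (Hamming distance): 5

5


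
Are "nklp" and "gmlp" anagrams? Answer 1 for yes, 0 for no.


Strings: "nklp", "gmlp"
Sorted first:  klnp
Sorted second: glmp
Differ at position 0: 'k' vs 'g' => not anagrams

0


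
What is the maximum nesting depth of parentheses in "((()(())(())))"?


Input: "((()(())(())))"
Tracking depth:
  Position 0 '(': depth becomes 1
  Position 1 '(': depth becomes 2
  Position 2 '(': depth becomes 3
  Position 3 ')': depth becomes 2
  Position 4 '(': depth becomes 3
  Position 5 '(': depth becomes 4
  Position 6 ')': depth becomes 3
  Position 7 ')': depth becomes 2
  Position 8 '(': depth becomes 3
  Position 9 '(': depth becomes 4
  Position 10 ')': depth becomes 3
  Position 11 ')': depth becomes 2
  Position 12 ')': depth becomes 1
  Position 13 ')': depth becomes 0
Maximum depth reached: 4

4


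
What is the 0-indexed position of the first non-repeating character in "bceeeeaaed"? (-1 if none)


Input: bceeeeaaed
Character frequencies:
  'a': 2
  'b': 1
  'c': 1
  'd': 1
  'e': 5
Scanning left to right for freq == 1:
  Position 0 ('b'): unique! => answer = 0

0


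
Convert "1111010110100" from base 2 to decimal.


Input: "1111010110100" in base 2
Positional expansion:
  Digit '1' (value 1) x 2^12 = 4096
  Digit '1' (value 1) x 2^11 = 2048
  Digit '1' (value 1) x 2^10 = 1024
  Digit '1' (value 1) x 2^9 = 512
  Digit '0' (value 0) x 2^8 = 0
  Digit '1' (value 1) x 2^7 = 128
  Digit '0' (value 0) x 2^6 = 0
  Digit '1' (value 1) x 2^5 = 32
  Digit '1' (value 1) x 2^4 = 16
  Digit '0' (value 0) x 2^3 = 0
  Digit '1' (value 1) x 2^2 = 4
  Digit '0' (value 0) x 2^1 = 0
  Digit '0' (value 0) x 2^0 = 0
Sum = 7860

7860


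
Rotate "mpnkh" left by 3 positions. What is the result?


Input: "mpnkh", rotate left by 3
First 3 characters: "mpn"
Remaining characters: "kh"
Concatenate remaining + first: "kh" + "mpn" = "khmpn"

khmpn


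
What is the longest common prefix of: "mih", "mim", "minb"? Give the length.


Words: mih, mim, minb
  Position 0: all 'm' => match
  Position 1: all 'i' => match
  Position 2: ('h', 'm', 'n') => mismatch, stop
LCP = "mi" (length 2)

2


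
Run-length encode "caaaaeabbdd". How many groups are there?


Input: caaaaeabbdd
Scanning for consecutive runs:
  Group 1: 'c' x 1 (positions 0-0)
  Group 2: 'a' x 4 (positions 1-4)
  Group 3: 'e' x 1 (positions 5-5)
  Group 4: 'a' x 1 (positions 6-6)
  Group 5: 'b' x 2 (positions 7-8)
  Group 6: 'd' x 2 (positions 9-10)
Total groups: 6

6


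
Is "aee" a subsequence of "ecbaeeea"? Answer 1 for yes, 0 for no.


Check if "aee" is a subsequence of "ecbaeeea"
Greedy scan:
  Position 0 ('e'): no match needed
  Position 1 ('c'): no match needed
  Position 2 ('b'): no match needed
  Position 3 ('a'): matches sub[0] = 'a'
  Position 4 ('e'): matches sub[1] = 'e'
  Position 5 ('e'): matches sub[2] = 'e'
  Position 6 ('e'): no match needed
  Position 7 ('a'): no match needed
All 3 characters matched => is a subsequence

1


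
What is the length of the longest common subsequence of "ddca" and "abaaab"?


LCS of "ddca" and "abaaab"
DP table:
           a    b    a    a    a    b
      0    0    0    0    0    0    0
  d   0    0    0    0    0    0    0
  d   0    0    0    0    0    0    0
  c   0    0    0    0    0    0    0
  a   0    1    1    1    1    1    1
LCS length = dp[4][6] = 1

1


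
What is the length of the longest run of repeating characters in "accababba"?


Input: "accababba"
Scanning for longest run:
  Position 1 ('c'): new char, reset run to 1
  Position 2 ('c'): continues run of 'c', length=2
  Position 3 ('a'): new char, reset run to 1
  Position 4 ('b'): new char, reset run to 1
  Position 5 ('a'): new char, reset run to 1
  Position 6 ('b'): new char, reset run to 1
  Position 7 ('b'): continues run of 'b', length=2
  Position 8 ('a'): new char, reset run to 1
Longest run: 'c' with length 2

2


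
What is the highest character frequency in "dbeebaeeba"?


Input: dbeebaeeba
Character counts:
  'a': 2
  'b': 3
  'd': 1
  'e': 4
Maximum frequency: 4

4


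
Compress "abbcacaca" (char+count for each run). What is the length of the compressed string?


Input: abbcacaca
Runs:
  'a' x 1 => "a1"
  'b' x 2 => "b2"
  'c' x 1 => "c1"
  'a' x 1 => "a1"
  'c' x 1 => "c1"
  'a' x 1 => "a1"
  'c' x 1 => "c1"
  'a' x 1 => "a1"
Compressed: "a1b2c1a1c1a1c1a1"
Compressed length: 16

16


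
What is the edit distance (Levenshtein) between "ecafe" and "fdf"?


Computing edit distance: "ecafe" -> "fdf"
DP table:
           f    d    f
      0    1    2    3
  e   1    1    2    3
  c   2    2    2    3
  a   3    3    3    3
  f   4    3    4    3
  e   5    4    4    4
Edit distance = dp[5][3] = 4

4


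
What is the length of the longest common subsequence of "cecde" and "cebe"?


LCS of "cecde" and "cebe"
DP table:
           c    e    b    e
      0    0    0    0    0
  c   0    1    1    1    1
  e   0    1    2    2    2
  c   0    1    2    2    2
  d   0    1    2    2    2
  e   0    1    2    2    3
LCS length = dp[5][4] = 3

3


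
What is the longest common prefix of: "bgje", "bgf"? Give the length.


Words: bgje, bgf
  Position 0: all 'b' => match
  Position 1: all 'g' => match
  Position 2: ('j', 'f') => mismatch, stop
LCP = "bg" (length 2)

2


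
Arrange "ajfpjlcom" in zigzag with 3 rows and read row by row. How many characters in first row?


Zigzag "ajfpjlcom" into 3 rows:
Placing characters:
  'a' => row 0
  'j' => row 1
  'f' => row 2
  'p' => row 1
  'j' => row 0
  'l' => row 1
  'c' => row 2
  'o' => row 1
  'm' => row 0
Rows:
  Row 0: "ajm"
  Row 1: "jplo"
  Row 2: "fc"
First row length: 3

3


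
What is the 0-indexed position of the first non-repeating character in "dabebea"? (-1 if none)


Input: dabebea
Character frequencies:
  'a': 2
  'b': 2
  'd': 1
  'e': 2
Scanning left to right for freq == 1:
  Position 0 ('d'): unique! => answer = 0

0


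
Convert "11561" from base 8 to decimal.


Input: "11561" in base 8
Positional expansion:
  Digit '1' (value 1) x 8^4 = 4096
  Digit '1' (value 1) x 8^3 = 512
  Digit '5' (value 5) x 8^2 = 320
  Digit '6' (value 6) x 8^1 = 48
  Digit '1' (value 1) x 8^0 = 1
Sum = 4977

4977


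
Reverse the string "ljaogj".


Input: ljaogj
Reading characters right to left:
  Position 5: 'j'
  Position 4: 'g'
  Position 3: 'o'
  Position 2: 'a'
  Position 1: 'j'
  Position 0: 'l'
Reversed: jgoajl

jgoajl


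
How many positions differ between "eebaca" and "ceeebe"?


Comparing "eebaca" and "ceeebe" position by position:
  Position 0: 'e' vs 'c' => DIFFER
  Position 1: 'e' vs 'e' => same
  Position 2: 'b' vs 'e' => DIFFER
  Position 3: 'a' vs 'e' => DIFFER
  Position 4: 'c' vs 'b' => DIFFER
  Position 5: 'a' vs 'e' => DIFFER
Positions that differ: 5

5
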